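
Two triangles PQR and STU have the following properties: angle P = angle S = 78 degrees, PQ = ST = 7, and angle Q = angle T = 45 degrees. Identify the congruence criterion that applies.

Consider the given information: angle P = angle S = 78 degrees, PQ = ST = 7, and angle Q = angle T = 45 degrees
This is not AAS or HL: AAS requires two angles and a non-included side. HL only applies to right triangles with matching hypotenuse and leg.
The correct criterion is ASA. Two pairs of corresponding angles and the included side are equal (Angle-Side-Angle).

ASA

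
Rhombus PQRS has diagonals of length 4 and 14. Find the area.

Area = (4 * 14) / 2 = 56 / 2 = 28

28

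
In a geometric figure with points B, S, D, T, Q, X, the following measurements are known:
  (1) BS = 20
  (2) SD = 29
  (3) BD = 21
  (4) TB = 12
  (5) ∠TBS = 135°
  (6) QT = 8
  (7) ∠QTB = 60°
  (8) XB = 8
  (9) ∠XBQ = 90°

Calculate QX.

Step 1: By the law of cosines on triangle BTQ: BQ² = 12² + 8² − 2·12·8·cos(60°) = 112, so BQ = 4·√7.
Step 2: By the law of cosines on triangle QBX: QX² = (4·√7)² + 8² − 2·4·√7·8·cos(90°) = 176, so QX = 4·√11.

Therefore, the length of QX = 4·√11.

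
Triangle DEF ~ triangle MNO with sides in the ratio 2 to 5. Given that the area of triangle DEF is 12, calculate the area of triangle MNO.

For similar figures, the area ratio equals the square of the side ratio.
Side ratio (DEF to MNO) = 2:5, so area ratio = 2^2:5^2 = 4:25.
If the area of DEF is 12, then the area of MNO = 12 * (25/4) = 75.

75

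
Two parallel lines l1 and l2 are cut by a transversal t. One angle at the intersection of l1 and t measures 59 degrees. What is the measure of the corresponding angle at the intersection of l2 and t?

Corresponding angles formed by parallel lines and a transversal are equal.
The given angle is 59 degrees.
The corresponding angle = 59 degrees.

59 degrees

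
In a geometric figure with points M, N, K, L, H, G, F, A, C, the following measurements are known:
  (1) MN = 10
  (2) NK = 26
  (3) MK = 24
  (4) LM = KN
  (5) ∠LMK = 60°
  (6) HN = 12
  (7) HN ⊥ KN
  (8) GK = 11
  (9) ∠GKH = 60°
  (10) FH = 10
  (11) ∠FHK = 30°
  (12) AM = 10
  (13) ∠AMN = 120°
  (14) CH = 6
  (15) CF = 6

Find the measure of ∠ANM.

Step 1: By the law of cosines on triangle NMA: NA² = 10² + 10² − 2·10·10·cos(120°) = 300, so NA = 10·√3.
Step 2: By the inverse law of cosines on triangle ANM: cos(∠ANM) = ((10·√3)² + 10² − 10²) / (2·10·√3·10) = 300/346.41 = 0.866, so ∠ANM = 30°.

Therefore, the measure of angle ∠ANM = 30°.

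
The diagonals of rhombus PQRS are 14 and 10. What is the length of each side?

The diagonals of a rhombus bisect each other at right angles.
Half-diagonals: 14/2 = 7 and 10/2 = 5
side = sqrt(7^2 + 5^2)
side = sqrt(49 + 25)
side = sqrt(74)

sqrt(74)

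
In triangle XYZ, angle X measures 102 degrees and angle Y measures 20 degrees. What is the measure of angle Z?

The interior angles sum to 180°: angle Z = 180 - 102 - 20 = 58°.
The triangle is obtuse (angles 102°, 20°, 58°).

58 degrees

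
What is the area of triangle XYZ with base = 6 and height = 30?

A triangle's area is half the area of a rectangle with the same base and height.
Area = (1/2) * 6 * 30 = 90.

90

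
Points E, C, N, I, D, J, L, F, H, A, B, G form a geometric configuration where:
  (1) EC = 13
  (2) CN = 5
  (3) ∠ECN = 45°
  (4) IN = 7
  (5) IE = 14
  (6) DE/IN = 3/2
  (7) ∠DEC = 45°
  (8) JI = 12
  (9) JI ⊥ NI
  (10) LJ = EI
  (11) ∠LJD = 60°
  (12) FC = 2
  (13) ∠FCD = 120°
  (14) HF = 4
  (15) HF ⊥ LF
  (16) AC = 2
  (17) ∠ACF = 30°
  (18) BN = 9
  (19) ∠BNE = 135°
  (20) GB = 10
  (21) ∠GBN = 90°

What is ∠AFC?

Step 1: By the law of cosines on triangle FCA: FA² = 2² + 2² − 2·2·2·cos(30°) = 1.07, so FA ≈ 1.04.
Step 2: By the inverse law of cosines on triangle AFC: cos(∠AFC) = (1.04² + 2² − 2²) / (2·1.04·2) = 1.07/4.14 = 0.2588, so ∠AFC = 75°.

Therefore, the measure of angle ∠AFC = 75°.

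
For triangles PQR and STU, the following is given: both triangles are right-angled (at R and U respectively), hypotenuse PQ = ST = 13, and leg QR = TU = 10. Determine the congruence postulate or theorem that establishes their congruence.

The given information matches HL: The hypotenuse and one leg of two right triangles are equal (Hypotenuse-Leg).

HL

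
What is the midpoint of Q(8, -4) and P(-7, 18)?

The midpoint is the point halfway along the segment.
Move half the horizontal distance: 8 + (-7 - 8)/2 = 8 + -15/2 = 1/2
Move half the vertical distance: -4 + (18 - -4)/2 = -4 + 22/2 = 7
Midpoint = (1/2, 7)

(1/2, 7)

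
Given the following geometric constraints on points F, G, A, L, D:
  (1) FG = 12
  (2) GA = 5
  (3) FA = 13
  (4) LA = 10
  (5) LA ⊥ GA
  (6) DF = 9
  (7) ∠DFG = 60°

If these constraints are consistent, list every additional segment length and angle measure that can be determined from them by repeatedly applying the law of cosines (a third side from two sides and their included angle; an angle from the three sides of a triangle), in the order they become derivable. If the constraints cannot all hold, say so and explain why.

The constraints are consistent. Derivable facts, in order:
After 1 step:
- GD = 3·√13
- GL = 5·√5
- ∠AFG = 22.62°
- ∠AGF = 90°
- ∠FAG = 67.38°
After 2 steps:
- ∠AGL = 63.43°
- ∠ALG = 26.57°
- ∠DGF = 46.1°
- ∠FDG = 73.9°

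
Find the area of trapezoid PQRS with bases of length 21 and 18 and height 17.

Area = (21 + 18) * 17 / 2 = 663 / 2 = 663/2

663/2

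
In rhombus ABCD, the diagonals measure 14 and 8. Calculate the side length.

Half-diagonals are 7 and 4. side = sqrt(7^2 + 4^2) = sqrt(65)

sqrt(65)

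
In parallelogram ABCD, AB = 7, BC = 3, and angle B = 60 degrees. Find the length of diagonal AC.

Law of cosines: d^2 = 7^2 + 3^2 - 2(7)(3)cos(60°) = 37, so d = sqrt(37).

sqrt(37)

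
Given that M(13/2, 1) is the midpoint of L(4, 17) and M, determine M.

Using the midpoint formula: M = ((x1 + x2)/2, (y1 + y2)/2)
We know M = (13/2, 1) and L = (4, 17)
For x: 13/2 = (4 + x2)/2, so x2 = 2*13/2 - 4 = 9
For y: 1 = (17 + y2)/2, so y2 = 2*1 - 17 = -15
M = (9, -15)

(9, -15)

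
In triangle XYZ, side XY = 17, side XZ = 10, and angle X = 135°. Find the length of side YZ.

Law of cosines: YZ^2 = 17^2 + 10^2 - 2(17)(10)cos(135°) = 170*sqrt(2) + 389, so YZ = sqrt(170*sqrt(2) + 389).

sqrt(170*sqrt(2) + 389)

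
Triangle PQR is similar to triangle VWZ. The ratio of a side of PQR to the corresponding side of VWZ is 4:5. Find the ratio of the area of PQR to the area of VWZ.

Area ratio = (side ratio)^2 = (4/5)^2 = 16:25.

16:25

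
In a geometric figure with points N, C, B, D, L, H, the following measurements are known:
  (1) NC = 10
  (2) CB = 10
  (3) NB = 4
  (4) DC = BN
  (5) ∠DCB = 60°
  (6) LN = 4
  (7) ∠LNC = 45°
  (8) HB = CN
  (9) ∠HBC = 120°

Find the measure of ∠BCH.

From the given relations: HB = CN = 10.
Step 1: By the law of cosines on triangle CBH: CH² = 10² + 10² − 2·10·10·cos(120°) = 300, so CH = 10·√3.
Step 2: By the inverse law of cosines on triangle BCH: cos(∠BCH) = (10² + (10·√3)² − 10²) / (2·10·10·√3) = 300/346.41 = 0.866, so ∠BCH = 30°.

Therefore, the measure of angle ∠BCH = 30°.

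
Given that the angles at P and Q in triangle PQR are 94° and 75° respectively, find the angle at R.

The interior angles sum to 180°: angle R = 180 - 94 - 75 = 11°.
The triangle is obtuse (angles 94°, 75°, 11°).

11 degrees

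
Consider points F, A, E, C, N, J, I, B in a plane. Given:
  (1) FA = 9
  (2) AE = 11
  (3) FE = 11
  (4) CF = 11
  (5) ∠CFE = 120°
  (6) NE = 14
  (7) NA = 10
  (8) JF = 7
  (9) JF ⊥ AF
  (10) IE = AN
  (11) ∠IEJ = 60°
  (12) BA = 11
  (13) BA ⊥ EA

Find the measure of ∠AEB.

Step 1: By the law of cosines on triangle EAB: EB² = 11² + 11² − 2·11·11·cos(90°) = 242, so EB = 11·√2.
Step 2: By the inverse law of cosines on triangle AEB: cos(∠AEB) = (11² + (11·√2)² − 11²) / (2·11·11·√2) = 242/342.24 = 0.7071, so ∠AEB = 45°.

Therefore, the measure of angle ∠AEB = 45°.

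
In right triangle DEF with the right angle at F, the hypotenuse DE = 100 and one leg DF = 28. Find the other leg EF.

EF = sqrt(100^2 - 28^2) = sqrt(9216) = 96

96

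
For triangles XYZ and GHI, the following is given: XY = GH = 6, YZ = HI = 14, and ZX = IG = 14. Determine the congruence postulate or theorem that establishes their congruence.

Consider the given information: XY = GH = 6, YZ = HI = 14, and ZX = IG = 14
This is not SAS or HL: SAS requires two sides and the included angle between them. HL only applies to right triangles with matching hypotenuse and leg.
The correct criterion is SSS. All three pairs of corresponding sides are equal (Side-Side-Side).

SSS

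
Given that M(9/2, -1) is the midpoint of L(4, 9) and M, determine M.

Using the midpoint formula: M = ((x1 + x2)/2, (y1 + y2)/2)
We know M = (9/2, -1) and L = (4, 9)
For x: 9/2 = (4 + x2)/2, so x2 = 2*9/2 - 4 = 5
For y: -1 = (9 + y2)/2, so y2 = 2*-1 - 9 = -11
M = (5, -11)

(5, -11)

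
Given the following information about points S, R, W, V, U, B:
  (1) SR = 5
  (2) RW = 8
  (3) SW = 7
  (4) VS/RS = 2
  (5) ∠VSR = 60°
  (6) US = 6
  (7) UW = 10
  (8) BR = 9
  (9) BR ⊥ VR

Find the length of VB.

From the given relations: VS = 2·RS = 2·5 = 10.
Step 1: By the law of cosines on triangle VSR: VR² = 10² + 5² − 2·10·5·cos(60°) = 75, so VR = 5·√3.
Step 2: By the law of cosines on triangle VRB: VB² = (5·√3)² + 9² − 2·5·√3·9·cos(90°) = 156, so VB = 2·√39.

Therefore, the length of VB = 2·√39.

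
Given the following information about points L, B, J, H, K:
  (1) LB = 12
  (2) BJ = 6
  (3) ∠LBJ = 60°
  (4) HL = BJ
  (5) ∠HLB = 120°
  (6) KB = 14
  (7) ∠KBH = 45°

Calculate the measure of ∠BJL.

Step 1: By the law of cosines on triangle JBL: JL² = 6² + 12² − 2·6·12·cos(60°) = 108, so JL = 6·√3.
Step 2: By the inverse law of cosines on triangle BJL: cos(∠BJL) = (6² + (6·√3)² − 12²) / (2·6·6·√3) = 0/124.71 = 0, so ∠BJL = 90°.

Therefore, the measure of angle ∠BJL = 90°.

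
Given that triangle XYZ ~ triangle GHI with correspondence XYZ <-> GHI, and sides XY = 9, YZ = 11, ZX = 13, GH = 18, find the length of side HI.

Since the triangles are similar, the ratio of corresponding sides is constant.
Scale factor k = GH / XY = 18 / 9 = 2
HI = k * YZ = 2 * 11 = 22

22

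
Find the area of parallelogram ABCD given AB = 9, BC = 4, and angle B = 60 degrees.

Area = 9 * 4 * sin(60°) = 36 * sqrt(3)/2 = 18*sqrt(3)

18*sqrt(3)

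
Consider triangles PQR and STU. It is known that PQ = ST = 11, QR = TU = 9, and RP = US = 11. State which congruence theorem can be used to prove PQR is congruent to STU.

The given information provides:
PQ = ST = 11, QR = TU = 9, and RP = US = 11
This matches the SSS congruence theorem.
All three pairs of corresponding sides are equal (Side-Side-Side).

SSS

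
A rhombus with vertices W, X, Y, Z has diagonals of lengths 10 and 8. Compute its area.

Area = (10 * 8) / 2 = 80 / 2 = 40

40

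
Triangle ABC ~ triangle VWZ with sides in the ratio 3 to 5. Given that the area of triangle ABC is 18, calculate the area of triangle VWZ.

The ratio of areas of similar triangles = (side ratio)^2.
Side ratio = 3:5, so area ratio = 9:25.
Area of VWZ / Area of ABC = 25/9
Area of VWZ = 18 * 25/9 = 50

50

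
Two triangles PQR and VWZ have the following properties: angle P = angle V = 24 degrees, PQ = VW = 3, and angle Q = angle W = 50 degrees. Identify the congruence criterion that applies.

Consider the given information: angle P = angle V = 24 degrees, PQ = VW = 3, and angle Q = angle W = 50 degrees
This is not SAS or AAS: SAS requires two sides and the included angle between them. AAS requires two angles and a non-included side.
The correct criterion is ASA. Two pairs of corresponding angles and the included side are equal (Angle-Side-Angle).

ASA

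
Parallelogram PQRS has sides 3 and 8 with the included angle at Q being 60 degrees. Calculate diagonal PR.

Law of cosines: d^2 = 3^2 + 8^2 - 2(3)(8)cos(60°) = 49, so d = 7.

7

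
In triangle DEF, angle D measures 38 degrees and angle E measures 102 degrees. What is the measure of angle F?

angle F = 180 - 38 - 102 = 40 degrees.

40 degrees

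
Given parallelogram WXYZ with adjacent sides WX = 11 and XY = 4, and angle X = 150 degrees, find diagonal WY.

Law of cosines: d^2 = 11^2 + 4^2 - 2(11)(4)cos(150°) = 44*sqrt(3) + 137, so d = sqrt(44*sqrt(3) + 137).

sqrt(44*sqrt(3) + 137)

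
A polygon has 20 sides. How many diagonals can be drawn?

Total line segments between 20 vertices = C(20,2) = 190.
Subtract the 20 sides: 190 - 20 = 170 diagonals.

170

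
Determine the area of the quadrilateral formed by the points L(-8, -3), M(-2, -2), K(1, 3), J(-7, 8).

Shoelace: sum of cross terms = 120, Area = (1/2)|120| = 60

60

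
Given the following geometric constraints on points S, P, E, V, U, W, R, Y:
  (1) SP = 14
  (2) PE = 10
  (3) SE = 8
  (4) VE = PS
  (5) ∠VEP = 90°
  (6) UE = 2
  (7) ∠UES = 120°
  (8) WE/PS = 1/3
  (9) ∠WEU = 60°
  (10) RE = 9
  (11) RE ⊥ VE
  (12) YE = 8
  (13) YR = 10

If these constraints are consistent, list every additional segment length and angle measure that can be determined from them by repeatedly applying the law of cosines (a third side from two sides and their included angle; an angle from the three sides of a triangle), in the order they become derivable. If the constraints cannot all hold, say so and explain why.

The constraints are consistent. Derivable facts, in order:
After 1 step:
- PV = 2·√74
- SU = 2·√21
- UW = 2/3·√37
- VR ≈ 16.64
- ∠EPS = 34.05°
- ∠ERY = 49.46°
- ∠ESP = 44.42°
- ∠EYR = 58.75°
- ∠PES = 101.54°
- ∠REY = 71.79°
After 2 steps:
- ∠EPV = 54.46°
- ∠ERV = 57.26°
- ∠ESU = 10.89°
- ∠EUS = 49.11°
- ∠EUW = 94.72°
- ∠EVP = 35.54°
- ∠EVR = 32.74°
- ∠EWU = 25.28°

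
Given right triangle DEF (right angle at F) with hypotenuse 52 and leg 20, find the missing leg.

By the Pythagorean theorem: EF^2 = DE^2 - DF^2
EF^2 = 52^2 - 20^2 = 2704 - 400 = 2304
EF = sqrt(2304) = 48

48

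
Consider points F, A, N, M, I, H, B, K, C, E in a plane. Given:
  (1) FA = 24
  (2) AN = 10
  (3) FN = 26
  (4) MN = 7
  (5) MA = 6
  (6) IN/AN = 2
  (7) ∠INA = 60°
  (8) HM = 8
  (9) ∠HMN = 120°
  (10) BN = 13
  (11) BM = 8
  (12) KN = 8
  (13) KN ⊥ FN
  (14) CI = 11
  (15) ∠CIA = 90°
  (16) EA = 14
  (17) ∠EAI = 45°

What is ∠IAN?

From the given relations: IN = 2·AN = 2·10 = 20.
Step 1: By the law of cosines on triangle ANI: AI² = 10² + 20² − 2·10·20·cos(60°) = 300, so AI = 10·√3.
Step 2: By the inverse law of cosines on triangle IAN: cos(∠IAN) = ((10·√3)² + 10² − 20²) / (2·10·√3·10) = 0/346.41 = 0, so ∠IAN = 90°.

Therefore, the measure of angle ∠IAN = 90°.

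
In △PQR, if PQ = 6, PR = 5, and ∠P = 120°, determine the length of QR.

By the law of cosines: QR^2 = PQ^2 + PR^2 - 2*PQ*PR*cos(P)
QR^2 = 6^2 + 5^2 - 2*6*5*cos(120°)
QR^2 = 36 + 25 - 60*(-1/2)
QR^2 = 91
QR = sqrt(91)

sqrt(91)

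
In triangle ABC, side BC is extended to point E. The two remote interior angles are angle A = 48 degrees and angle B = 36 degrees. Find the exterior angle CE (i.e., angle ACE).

By the exterior angle theorem, an exterior angle of a triangle equals the sum of the two remote interior angles.
Exterior angle = angle A + angle B
Exterior angle = 48 + 36 = 84 degrees

84 degrees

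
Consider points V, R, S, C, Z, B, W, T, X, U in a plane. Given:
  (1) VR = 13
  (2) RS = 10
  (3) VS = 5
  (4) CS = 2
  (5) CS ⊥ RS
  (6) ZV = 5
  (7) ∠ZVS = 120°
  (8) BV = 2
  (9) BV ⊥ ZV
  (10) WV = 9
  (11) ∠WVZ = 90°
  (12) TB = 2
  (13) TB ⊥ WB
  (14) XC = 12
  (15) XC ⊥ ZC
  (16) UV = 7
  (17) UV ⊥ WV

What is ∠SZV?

Step 1: By the law of cosines on triangle ZVS: ZS² = 5² + 5² − 2·5·5·cos(120°) = 75, so ZS = 5·√3.
Step 2: By the inverse law of cosines on triangle SZV: cos(∠SZV) = ((5·√3)² + 5² − 5²) / (2·5·√3·5) = 75/86.6 = 0.866, so ∠SZV = 30°.

Therefore, the measure of angle ∠SZV = 30°.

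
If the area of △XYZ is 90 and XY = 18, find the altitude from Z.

Rearranging the area formula Area = (1/2) * base * height:
height = 2 * Area / base = 2 * 90 / 18 = 10.

10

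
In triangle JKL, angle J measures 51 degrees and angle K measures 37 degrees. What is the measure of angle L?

Let angle L = x. Then 51 + 37 + x = 180.
x = 180 - 88 = 92 degrees.

92 degrees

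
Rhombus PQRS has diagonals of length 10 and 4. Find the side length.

Half-diagonals are 5 and 2. side = sqrt(5^2 + 2^2) = sqrt(29)

sqrt(29)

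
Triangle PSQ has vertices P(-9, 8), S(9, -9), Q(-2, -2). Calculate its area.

The Shoelace formula computes the area from vertex coordinates by summing cross products.
For vertices (-9,8), (9,-9), (-2,-2):
Signed sum = -9*-9 - 9*8 + 9*-2 - -2*-9 + -2*8 - -9*-2
= 9 + -36 + -34 = -61
Area = (1/2)|-61| = 61/2.

61/2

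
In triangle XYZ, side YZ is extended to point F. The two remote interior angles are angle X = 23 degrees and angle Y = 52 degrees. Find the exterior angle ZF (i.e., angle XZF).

Exterior angle = 23 + 52 = 75 degrees (exterior angle theorem).

75 degrees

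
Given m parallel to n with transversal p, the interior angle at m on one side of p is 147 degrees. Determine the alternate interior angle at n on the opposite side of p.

Alternate interior angles are equal: 147 degrees.

147 degrees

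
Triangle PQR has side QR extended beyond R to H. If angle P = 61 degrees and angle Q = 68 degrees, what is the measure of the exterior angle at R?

The interior angle at R is 180 - 61 - 68 = 51 degrees.
The exterior angle and interior angle at R are supplementary:
Exterior angle = 180 - 51 = 129 degrees.

129 degrees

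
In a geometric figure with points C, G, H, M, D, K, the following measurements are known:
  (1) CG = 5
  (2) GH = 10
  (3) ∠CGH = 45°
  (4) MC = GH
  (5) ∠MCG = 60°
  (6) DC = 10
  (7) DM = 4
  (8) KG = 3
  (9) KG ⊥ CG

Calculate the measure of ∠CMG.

From the given relations: MC = GH = 10.
Step 1: By the law of cosines on triangle MCG: MG² = 10² + 5² − 2·10·5·cos(60°) = 75, so MG = 5·√3.
Step 2: By the inverse law of cosines on triangle CMG: cos(∠CMG) = (10² + (5·√3)² − 5²) / (2·10·5·√3) = 150/173.21 = 0.866, so ∠CMG = 30°.

Therefore, the measure of angle ∠CMG = 30°.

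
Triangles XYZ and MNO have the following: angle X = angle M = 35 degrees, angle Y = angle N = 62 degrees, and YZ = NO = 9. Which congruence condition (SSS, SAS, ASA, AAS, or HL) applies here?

The given information matches AAS: Two pairs of corresponding angles and a non-included side are equal (Angle-Angle-Side).

AAS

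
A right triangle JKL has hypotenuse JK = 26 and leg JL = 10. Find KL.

Rearranging the Pythagorean theorem to solve for the unknown leg:
leg^2 = hypotenuse^2 - known_leg^2 = 676 - 100 = 576
leg = sqrt(576) = 24.

24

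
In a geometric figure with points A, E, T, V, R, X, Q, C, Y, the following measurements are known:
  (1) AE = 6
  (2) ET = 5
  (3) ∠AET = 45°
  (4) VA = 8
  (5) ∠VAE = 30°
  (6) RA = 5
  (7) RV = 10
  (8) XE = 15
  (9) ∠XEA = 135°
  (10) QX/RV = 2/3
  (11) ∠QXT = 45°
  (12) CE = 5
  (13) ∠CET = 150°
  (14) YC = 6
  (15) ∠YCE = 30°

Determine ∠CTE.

Step 1: By the law of cosines on triangle TEC: TC² = 5² + 5² − 2·5·5·cos(150°) = 93.3, so TC ≈ 9.66.
Step 2: By the inverse law of cosines on triangle CTE: cos(∠CTE) = (9.66² + 5² − 5²) / (2·9.66·5) = 93.3/96.59 = 0.9659, so ∠CTE = 15°.

Therefore, the measure of angle ∠CTE = 15°.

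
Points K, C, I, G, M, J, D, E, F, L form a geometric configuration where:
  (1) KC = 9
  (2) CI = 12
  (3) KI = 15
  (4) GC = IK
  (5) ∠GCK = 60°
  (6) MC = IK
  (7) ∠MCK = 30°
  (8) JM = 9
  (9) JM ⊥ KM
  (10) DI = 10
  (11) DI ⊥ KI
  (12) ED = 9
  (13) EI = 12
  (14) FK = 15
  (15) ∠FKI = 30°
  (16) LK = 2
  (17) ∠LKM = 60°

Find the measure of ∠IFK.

Step 1: By the law of cosines on triangle FKI: FI² = 15² + 15² − 2·15·15·cos(30°) = 60.29, so FI ≈ 7.76.
Step 2: By the inverse law of cosines on triangle IFK: cos(∠IFK) = (7.76² + 15² − 15²) / (2·7.76·15) = 60.29/232.94 = 0.2588, so ∠IFK = 75°.

Therefore, the measure of angle ∠IFK = 75°.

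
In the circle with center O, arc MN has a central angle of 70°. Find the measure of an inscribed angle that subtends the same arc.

An inscribed angle intercepts an arc from a point on the circle, while the central angle intercepts the same arc from the center.
The inscribed angle is always half the central angle: 70° / 2 = 35°.

35°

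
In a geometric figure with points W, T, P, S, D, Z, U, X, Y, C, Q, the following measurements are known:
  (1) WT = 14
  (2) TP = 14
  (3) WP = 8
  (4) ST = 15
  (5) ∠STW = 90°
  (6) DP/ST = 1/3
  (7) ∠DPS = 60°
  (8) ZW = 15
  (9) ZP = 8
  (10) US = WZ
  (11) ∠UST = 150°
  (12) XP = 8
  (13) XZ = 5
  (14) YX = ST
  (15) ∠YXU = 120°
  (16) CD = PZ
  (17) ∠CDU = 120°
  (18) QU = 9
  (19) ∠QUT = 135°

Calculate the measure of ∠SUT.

From the given relations: US = WZ = 15.
Step 1: By the law of cosines on triangle UST: UT² = 15² + 15² − 2·15·15·cos(150°) = 839.71, so UT ≈ 28.98.
Step 2: By the inverse law of cosines on triangle SUT: cos(∠SUT) = (15² + 28.98² − 15²) / (2·15·28.98) = 839.71/869.33 = 0.9659, so ∠SUT = 15°.

Therefore, the measure of angle ∠SUT = 15°.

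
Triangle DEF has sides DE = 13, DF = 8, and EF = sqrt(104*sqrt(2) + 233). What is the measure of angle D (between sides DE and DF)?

cos(D) = (13² + 8² - (sqrt(104*sqrt(2) + 233))²) / (2 × 13 × 8) = -sqrt(2)/2, so D = arccos(-sqrt(2)/2) = 135°.

135°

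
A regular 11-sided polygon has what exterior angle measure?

Each exterior angle of a regular n-gon is 360 / n.
For n = 11: 360 / 11 = 360/11 degrees.

360/11 degrees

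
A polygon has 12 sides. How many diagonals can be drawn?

Each of the 12 vertices connects to 9 non-adjacent vertices via diagonals.
Total connections = 12 × 9 = 108, but each diagonal is counted twice.
Number of diagonals = 108 / 2 = 54.

54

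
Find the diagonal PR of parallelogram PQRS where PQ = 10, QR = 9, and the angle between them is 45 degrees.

Law of cosines: d^2 = 10^2 + 9^2 - 2(10)(9)cos(45°) = 181 - 90*sqrt(2), so d = sqrt(181 - 90*sqrt(2)).

sqrt(181 - 90*sqrt(2))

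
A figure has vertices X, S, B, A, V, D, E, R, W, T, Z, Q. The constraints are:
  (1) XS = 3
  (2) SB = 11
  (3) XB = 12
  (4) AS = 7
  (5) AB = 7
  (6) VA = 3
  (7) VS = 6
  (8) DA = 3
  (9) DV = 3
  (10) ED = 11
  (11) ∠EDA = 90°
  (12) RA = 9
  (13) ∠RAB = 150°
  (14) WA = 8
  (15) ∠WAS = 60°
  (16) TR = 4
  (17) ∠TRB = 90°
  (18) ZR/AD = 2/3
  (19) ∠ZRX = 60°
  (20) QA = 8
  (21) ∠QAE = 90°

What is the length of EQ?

Step 1: By the law of cosines on triangle EDA: EA² = 11² + 3² − 2·11·3·cos(90°) = 130, so EA = √130.
Step 2: By the law of cosines on triangle EAQ: EQ² = √130² + 8² − 2·√130·8·cos(90°) = 194, so EQ = √194.

Therefore, the length of EQ = √194.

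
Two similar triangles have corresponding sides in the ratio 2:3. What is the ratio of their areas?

Area scales with the square of linear dimensions. If every length is multiplied by 2/3, then the area is multiplied by (2/3)^2 = 4/9.
The area ratio is 4:9.

4:9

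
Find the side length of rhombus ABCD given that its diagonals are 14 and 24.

The diagonals of a rhombus bisect each other at right angles.
Half-diagonals: 14/2 = 7 and 24/2 = 12
side = sqrt(7^2 + 12^2)
side = sqrt(49 + 144)
side = sqrt(193)

sqrt(193)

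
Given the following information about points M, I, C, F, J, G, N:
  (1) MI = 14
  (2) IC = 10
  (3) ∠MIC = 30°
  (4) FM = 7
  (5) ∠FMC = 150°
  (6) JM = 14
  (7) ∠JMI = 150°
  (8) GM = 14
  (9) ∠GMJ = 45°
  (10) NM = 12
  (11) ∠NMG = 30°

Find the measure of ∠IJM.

Step 1: By the law of cosines on triangle JMI: JI² = 14² + 14² − 2·14·14·cos(150°) = 731.48, so JI ≈ 27.05.
Step 2: By the inverse law of cosines on triangle IJM: cos(∠IJM) = (27.05² + 14² − 14²) / (2·27.05·14) = 731.48/757.29 = 0.9659, so ∠IJM = 15°.

Therefore, the measure of angle ∠IJM = 15°.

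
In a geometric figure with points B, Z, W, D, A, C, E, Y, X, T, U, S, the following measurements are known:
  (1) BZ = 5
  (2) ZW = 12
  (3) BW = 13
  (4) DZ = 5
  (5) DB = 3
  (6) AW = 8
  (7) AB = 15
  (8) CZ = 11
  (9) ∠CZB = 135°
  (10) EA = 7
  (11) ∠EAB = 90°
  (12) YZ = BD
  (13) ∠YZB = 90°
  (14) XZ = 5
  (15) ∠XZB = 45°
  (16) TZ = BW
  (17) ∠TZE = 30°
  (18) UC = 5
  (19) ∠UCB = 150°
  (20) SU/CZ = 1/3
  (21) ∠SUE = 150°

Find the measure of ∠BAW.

Step 1: By the inverse law of cosines on triangle BAW: cos(∠BAW) = (15² + 8² − 13²) / (2·15·8) = 120/240 = 0.5, so ∠BAW = 60°.

Therefore, the measure of angle ∠BAW = 60°.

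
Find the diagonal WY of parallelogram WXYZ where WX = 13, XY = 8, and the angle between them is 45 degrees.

The diagonal of a parallelogram can be found by treating two adjacent sides and the diagonal as a triangle.
Applying the law of cosines with sides 13, 8 and included angle 45°:
d^2 = 169 + 64 - 208*cos(45°) = 233 - 104*sqrt(2)
d = sqrt(233 - 104*sqrt(2))

sqrt(233 - 104*sqrt(2))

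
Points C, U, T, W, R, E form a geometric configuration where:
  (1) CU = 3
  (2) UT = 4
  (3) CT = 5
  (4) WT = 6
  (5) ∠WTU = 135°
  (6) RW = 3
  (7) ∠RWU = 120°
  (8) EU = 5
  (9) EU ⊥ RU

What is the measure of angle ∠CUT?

Step 1: By the inverse law of cosines on triangle CUT: cos(∠CUT) = (3² + 4² − 5²) / (2·3·4) = 0/24 = 0, so ∠CUT = 90°.

Therefore, the measure of angle ∠CUT = 90°.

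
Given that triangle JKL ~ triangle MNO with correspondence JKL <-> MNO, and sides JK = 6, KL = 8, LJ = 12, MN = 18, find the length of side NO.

Since the triangles are similar, the ratio of corresponding sides is constant.
Scale factor k = MN / JK = 18 / 6 = 3
NO = k * KL = 3 * 8 = 24

24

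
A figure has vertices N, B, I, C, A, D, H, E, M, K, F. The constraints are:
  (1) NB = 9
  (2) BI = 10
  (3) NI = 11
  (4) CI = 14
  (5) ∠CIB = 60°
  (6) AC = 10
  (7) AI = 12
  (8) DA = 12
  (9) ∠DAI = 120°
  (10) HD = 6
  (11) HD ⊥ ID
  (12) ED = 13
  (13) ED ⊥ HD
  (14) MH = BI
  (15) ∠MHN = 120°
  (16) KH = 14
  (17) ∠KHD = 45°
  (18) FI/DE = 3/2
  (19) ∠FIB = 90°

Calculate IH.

Step 1: By the law of cosines on triangle DAI: DI² = 12² + 12² − 2·12·12·cos(120°) = 432, so DI = 12·√3.
Step 2: By the law of cosines on triangle IDH: IH² = (12·√3)² + 6² − 2·12·√3·6·cos(90°) = 468, so IH = 6·√13.

Therefore, the length of IH = 6·√13.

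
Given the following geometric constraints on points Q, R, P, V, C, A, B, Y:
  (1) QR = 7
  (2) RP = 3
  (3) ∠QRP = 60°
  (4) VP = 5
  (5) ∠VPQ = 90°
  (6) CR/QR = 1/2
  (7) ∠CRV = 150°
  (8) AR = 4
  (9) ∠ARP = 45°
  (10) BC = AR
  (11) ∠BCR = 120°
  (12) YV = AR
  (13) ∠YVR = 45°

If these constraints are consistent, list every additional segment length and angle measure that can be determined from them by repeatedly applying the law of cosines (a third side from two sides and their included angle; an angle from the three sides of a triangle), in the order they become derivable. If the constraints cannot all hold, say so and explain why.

The constraints are consistent. Derivable facts, in order:
After 1 step:
- PA ≈ 2.83
- QP = √37
- RB ≈ 6.5
After 2 steps:
- QV = √62
- ∠APR = 86.53°
- ∠BRC = 32.2°
- ∠CBR = 27.8°
- ∠PAR = 48.47°
- ∠PQR = 25.28°
- ∠QPR = 94.72°
After 3 steps:
- ∠PQV = 39.42°
- ∠PVQ = 50.58°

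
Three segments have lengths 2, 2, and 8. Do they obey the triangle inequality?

Check the triangle inequality: 2 + 2 = 4 ≤ 8.
Since the sum of two sides does not exceed the third, no triangle can be formed.

No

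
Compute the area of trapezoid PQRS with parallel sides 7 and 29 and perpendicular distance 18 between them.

Area = (7 + 29) * 18 / 2 = 648 / 2 = 324

324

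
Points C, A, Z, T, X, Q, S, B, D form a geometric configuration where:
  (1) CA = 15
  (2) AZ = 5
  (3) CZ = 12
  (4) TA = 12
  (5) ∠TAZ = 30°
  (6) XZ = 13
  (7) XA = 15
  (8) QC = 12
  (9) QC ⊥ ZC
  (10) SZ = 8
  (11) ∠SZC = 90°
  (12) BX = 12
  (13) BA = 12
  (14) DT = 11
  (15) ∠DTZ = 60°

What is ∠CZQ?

Step 1: By the law of cosines on triangle ZCQ: ZQ² = 12² + 12² − 2·12·12·cos(90°) = 288, so ZQ = 12·√2.
Step 2: By the inverse law of cosines on triangle CZQ: cos(∠CZQ) = (12² + (12·√2)² − 12²) / (2·12·12·√2) = 288/407.29 = 0.7071, so ∠CZQ = 45°.

Therefore, the measure of angle ∠CZQ = 45°.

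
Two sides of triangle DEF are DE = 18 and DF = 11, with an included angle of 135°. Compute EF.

By the law of cosines: EF^2 = DE^2 + DF^2 - 2*DE*DF*cos(D)
EF^2 = 18^2 + 11^2 - 2*18*11*cos(135°)
EF^2 = 324 + 121 - 396*(-sqrt(2)/2)
EF^2 = 198*sqrt(2) + 445
EF = sqrt(198*sqrt(2) + 445)

sqrt(198*sqrt(2) + 445)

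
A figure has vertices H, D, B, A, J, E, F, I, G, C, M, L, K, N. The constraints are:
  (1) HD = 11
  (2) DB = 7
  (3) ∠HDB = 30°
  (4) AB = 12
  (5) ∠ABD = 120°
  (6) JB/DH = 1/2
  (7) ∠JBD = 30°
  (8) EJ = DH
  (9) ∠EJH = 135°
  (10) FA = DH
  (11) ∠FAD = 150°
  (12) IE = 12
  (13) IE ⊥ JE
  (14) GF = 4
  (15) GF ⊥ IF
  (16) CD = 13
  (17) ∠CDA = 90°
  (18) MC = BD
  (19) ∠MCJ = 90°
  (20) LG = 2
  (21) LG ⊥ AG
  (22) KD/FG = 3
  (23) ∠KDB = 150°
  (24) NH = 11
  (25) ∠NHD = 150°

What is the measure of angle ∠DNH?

Step 1: By the law of cosines on triangle NHD: ND² = 11² + 11² − 2·11·11·cos(150°) = 451.58, so ND ≈ 21.25.
Step 2: By the inverse law of cosines on triangle DNH: cos(∠DNH) = (21.25² + 11² − 11²) / (2·21.25·11) = 451.58/467.51 = 0.9659, so ∠DNH = 15°.

Therefore, the measure of angle ∠DNH = 15°.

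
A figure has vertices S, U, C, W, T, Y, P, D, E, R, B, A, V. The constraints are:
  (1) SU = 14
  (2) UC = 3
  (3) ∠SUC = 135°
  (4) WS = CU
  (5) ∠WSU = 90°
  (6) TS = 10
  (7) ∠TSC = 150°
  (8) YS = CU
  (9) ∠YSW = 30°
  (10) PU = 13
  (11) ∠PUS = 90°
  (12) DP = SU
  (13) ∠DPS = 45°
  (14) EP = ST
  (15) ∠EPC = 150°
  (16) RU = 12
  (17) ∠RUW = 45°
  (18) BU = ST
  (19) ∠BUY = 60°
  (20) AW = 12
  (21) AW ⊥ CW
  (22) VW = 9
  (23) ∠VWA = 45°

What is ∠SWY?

From the given relations: WS = CU = 3; YS = CU = 3.
Step 1: By the law of cosines on triangle WSY: WY² = 3² + 3² − 2·3·3·cos(30°) = 2.41, so WY ≈ 1.55.
Step 2: By the inverse law of cosines on triangle SWY: cos(∠SWY) = (3² + 1.55² − 3²) / (2·3·1.55) = 2.41/9.32 = 0.2588, so ∠SWY = 75°.

Therefore, the measure of angle ∠SWY = 75°.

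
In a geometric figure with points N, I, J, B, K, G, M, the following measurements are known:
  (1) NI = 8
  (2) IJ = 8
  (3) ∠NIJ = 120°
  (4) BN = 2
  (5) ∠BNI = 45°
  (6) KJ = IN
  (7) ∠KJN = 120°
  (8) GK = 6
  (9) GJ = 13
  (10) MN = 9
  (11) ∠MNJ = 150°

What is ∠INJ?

Step 1: By the law of cosines on triangle NIJ: NJ² = 8² + 8² − 2·8·8·cos(120°) = 192, so NJ = 8·√3.
Step 2: By the inverse law of cosines on triangle INJ: cos(∠INJ) = (8² + (8·√3)² − 8²) / (2·8·8·√3) = 192/221.7 = 0.866, so ∠INJ = 30°.

Therefore, the measure of angle ∠INJ = 30°.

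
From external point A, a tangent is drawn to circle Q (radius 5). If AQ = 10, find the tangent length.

Let T be the point of tangency. Then QT ⊥ AT (radius ⊥ tangent).
In right triangle QTA: QA² = QT² + AT²
10² = 5² + AT²
AT² = 75, AT = 5*sqrt(3)

5*sqrt(3)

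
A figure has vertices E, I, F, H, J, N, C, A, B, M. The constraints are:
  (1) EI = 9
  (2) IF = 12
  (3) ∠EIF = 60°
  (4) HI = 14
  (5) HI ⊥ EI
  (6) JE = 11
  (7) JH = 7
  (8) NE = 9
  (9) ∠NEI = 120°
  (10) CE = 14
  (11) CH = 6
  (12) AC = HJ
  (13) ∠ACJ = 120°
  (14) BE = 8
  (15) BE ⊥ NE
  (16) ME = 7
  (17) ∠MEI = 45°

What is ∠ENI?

Step 1: By the law of cosines on triangle NEI: NI² = 9² + 9² − 2·9·9·cos(120°) = 243, so NI = 9·√3.
Step 2: By the inverse law of cosines on triangle ENI: cos(∠ENI) = (9² + (9·√3)² − 9²) / (2·9·9·√3) = 243/280.59 = 0.866, so ∠ENI = 30°.

Therefore, the measure of angle ∠ENI = 30°.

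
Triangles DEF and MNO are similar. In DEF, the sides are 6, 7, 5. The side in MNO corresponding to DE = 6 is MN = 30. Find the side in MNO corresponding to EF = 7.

Since the triangles are similar, the ratio of corresponding sides is constant.
Scale factor k = MN / DE = 30 / 6 = 5
NO = k * EF = 5 * 7 = 35

35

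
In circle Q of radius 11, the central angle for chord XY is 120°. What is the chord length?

Drop a perpendicular from the center to the chord, bisecting both the chord and the central angle.
Each half-chord = r sin(θ/2) = 11 sin(60°).
The full chord = 2 × 11 × sin(60°) = 11*sqrt(3).

11*sqrt(3)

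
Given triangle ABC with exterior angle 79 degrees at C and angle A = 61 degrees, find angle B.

The exterior angle theorem states that an exterior angle equals the sum of the two non-adjacent interior angles.
So 79 = 61 + angle B, which gives angle B = 79 - 61 = 18 degrees.

18 degrees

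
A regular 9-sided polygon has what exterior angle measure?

Each exterior angle of a regular n-gon is 360 / n.
For n = 9: 360 / 9 = 40 degrees.

40 degrees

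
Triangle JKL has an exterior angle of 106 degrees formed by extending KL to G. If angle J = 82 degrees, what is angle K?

angle K = 106 - 82 = 24 degrees (exterior angle theorem).

24 degrees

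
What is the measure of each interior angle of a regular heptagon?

Each interior angle of a regular n-gon is (n - 2) * 180 / n.
For n = 7: (7 - 2) * 180 / 7 = 900/7 = 900/7 degrees.

900/7 degrees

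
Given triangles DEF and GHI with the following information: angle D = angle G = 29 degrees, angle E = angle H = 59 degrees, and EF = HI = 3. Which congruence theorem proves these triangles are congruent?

Consider the given information: angle D = angle G = 29 degrees, angle E = angle H = 59 degrees, and EF = HI = 3
This is not SSS or HL: SSS requires all three pairs of sides, but we don't have that. HL only applies to right triangles with matching hypotenuse and leg.
The correct criterion is AAS. Two pairs of corresponding angles and a non-included side are equal (Angle-Angle-Side).

AAS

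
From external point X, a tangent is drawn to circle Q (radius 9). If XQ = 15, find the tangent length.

Let T be the point of tangency. Then QT ⊥ XT (radius ⊥ tangent).
In right triangle QTX: QX² = QT² + XT²
15² = 9² + XT²
XT² = 144, XT = 12

12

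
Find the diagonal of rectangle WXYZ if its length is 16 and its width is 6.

Using the Pythagorean theorem:
d² = 16² + 6² = 256 + 36 = 292
d = sqrt(292) = 2*sqrt(73)

2*sqrt(73)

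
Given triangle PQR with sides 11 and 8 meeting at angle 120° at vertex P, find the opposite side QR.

When two sides and the included angle are known, the law of cosines gives the third side.
c^2 = a^2 + b^2 - 2ab cos(C) generalizes the Pythagorean theorem to non-right triangles.
Here: QR^2 = 121 + 64 - 176*(-1/2) = 273
QR = sqrt(273)

sqrt(273)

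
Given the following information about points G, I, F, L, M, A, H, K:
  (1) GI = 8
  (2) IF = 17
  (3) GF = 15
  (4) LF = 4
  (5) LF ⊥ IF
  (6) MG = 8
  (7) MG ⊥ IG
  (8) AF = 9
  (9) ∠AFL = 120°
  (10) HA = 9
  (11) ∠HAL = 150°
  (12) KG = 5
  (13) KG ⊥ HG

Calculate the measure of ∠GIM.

Step 1: By the law of cosines on triangle IGM: IM² = 8² + 8² − 2·8·8·cos(90°) = 128, so IM = 8·√2.
Step 2: By the inverse law of cosines on triangle GIM: cos(∠GIM) = (8² + (8·√2)² − 8²) / (2·8·8·√2) = 128/181.02 = 0.7071, so ∠GIM = 45°.

Therefore, the measure of angle ∠GIM = 45°.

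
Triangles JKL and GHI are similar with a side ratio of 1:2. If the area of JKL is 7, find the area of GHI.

The ratio of areas of similar triangles = (side ratio)^2.
Side ratio = 1:2, so area ratio = 1:4.
Area of GHI / Area of JKL = 4/1
Area of GHI = 7 * 4/1 = 28

28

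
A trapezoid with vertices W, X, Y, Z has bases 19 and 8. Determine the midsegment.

The midsegment of a trapezoid = (base1 + base2) / 2
midsegment = (19 + 8) / 2
midsegment = 27 / 2
midsegment = 27/2

27/2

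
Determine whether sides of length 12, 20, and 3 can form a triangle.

No.
The triangle inequality is violated: 12 + 3 = 15 ≤ 20.
These lengths cannot form a triangle.

No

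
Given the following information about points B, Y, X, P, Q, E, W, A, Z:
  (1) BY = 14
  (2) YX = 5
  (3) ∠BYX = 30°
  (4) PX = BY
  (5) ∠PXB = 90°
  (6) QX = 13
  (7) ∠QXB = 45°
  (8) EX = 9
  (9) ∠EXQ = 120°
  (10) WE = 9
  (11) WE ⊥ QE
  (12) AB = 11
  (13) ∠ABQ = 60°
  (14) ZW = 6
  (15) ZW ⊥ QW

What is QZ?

Step 1: By the law of cosines on triangle EXQ: EQ² = 9² + 13² − 2·9·13·cos(120°) = 367, so EQ ≈ 19.16.
Step 2: By the law of cosines on triangle QEW: QW² = 19.16² + 9² − 2·19.16·9·cos(90°) = 448, so QW = 8·√7.
Step 3: By the law of cosines on triangle QWZ: QZ² = (8·√7)² + 6² − 2·8·√7·6·cos(90°) = 484, so QZ = 22.

Therefore, the length of QZ = 22.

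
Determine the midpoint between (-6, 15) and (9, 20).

The midpoint is the point halfway along the segment.
Move half the horizontal distance: -6 + (9 - -6)/2 = -6 + 15/2 = 3/2
Move half the vertical distance: 15 + (20 - 15)/2 = 15 + 5/2 = 35/2
Midpoint = (3/2, 35/2)

(3/2, 35/2)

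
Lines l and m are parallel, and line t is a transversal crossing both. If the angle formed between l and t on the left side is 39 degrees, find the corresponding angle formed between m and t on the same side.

Corresponding angles are equal: 39 degrees.

39 degrees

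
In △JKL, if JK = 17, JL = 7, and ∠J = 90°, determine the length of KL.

By the law of cosines: KL^2 = JK^2 + JL^2 - 2*JK*JL*cos(J)
KL^2 = 17^2 + 7^2 - 2*17*7*cos(90°)
KL^2 = 289 + 49 - 238*(0)
KL^2 = 338
KL = 13*sqrt(2)

13*sqrt(2)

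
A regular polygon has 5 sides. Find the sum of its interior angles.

The sum of interior angles of an n-sided polygon is (n - 2) * 180.
For n = 5: (5 - 2) * 180 = 3 * 180 = 540 degrees.

540 degrees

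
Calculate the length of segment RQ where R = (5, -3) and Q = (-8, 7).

The horizontal distance is |-8 - 5| = 13 and the vertical distance is |7 - -3| = 10.
By the Pythagorean theorem, d = sqrt(13^2 + 10^2) = sqrt(269).

sqrt(269)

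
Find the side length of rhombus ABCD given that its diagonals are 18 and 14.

Half-diagonals are 9 and 7. side = sqrt(9^2 + 7^2) = sqrt(130)

sqrt(130)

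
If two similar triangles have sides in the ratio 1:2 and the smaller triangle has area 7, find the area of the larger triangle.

Area ratio = (1/2)^2 = 1/4. Area of the larger triangle = 7 * 4/1 = 28.

28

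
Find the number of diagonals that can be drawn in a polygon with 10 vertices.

Total line segments between 10 vertices = C(10,2) = 45.
Subtract the 10 sides: 45 - 10 = 35 diagonals.

35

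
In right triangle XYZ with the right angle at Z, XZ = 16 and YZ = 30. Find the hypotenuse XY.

XY = sqrt(16^2 + 30^2) = sqrt(1156) = 34

34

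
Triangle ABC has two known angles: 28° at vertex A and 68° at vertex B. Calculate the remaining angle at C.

Let angle C = x. Then 28 + 68 + x = 180.
x = 180 - 96 = 84 degrees.

84 degrees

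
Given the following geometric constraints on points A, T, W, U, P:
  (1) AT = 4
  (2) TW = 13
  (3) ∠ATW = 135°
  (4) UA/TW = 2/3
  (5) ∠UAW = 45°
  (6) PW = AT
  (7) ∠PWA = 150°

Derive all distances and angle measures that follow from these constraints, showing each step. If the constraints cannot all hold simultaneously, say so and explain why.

The constraints are consistent.

From the given relations:
  UA = 2/3·TW = 2/3·13 ≈ 8.67
  PW = AT = 4

Step 1: From AT = 4, TW = 13, and ∠ATW = 135°, by the law of cosines:
  AW² = AT² + TW² - 2·AT·TW·cos(135°) = 16 + 169 + 73.54 = 258.5
  AW ≈ 16.08

Step 2: From AW = 16.08, WP = 4, and ∠AWP = 150°, by the law of cosines:
  AP² = AW² + WP² - 2·AW·WP·cos(150°) = 258.5 + 16 + 111.4 = 385.9
  AP ≈ 19.65

Step 3: From WA = 16.08, AU = 8.67, and ∠WAU = 45°, by the law of cosines:
  WU² = WA² + AU² - 2·WA·AU·cos(45°) = 258.5 + 75.11 - 197.1 = 136.6
  WU ≈ 11.69

Step 4: From AT = 4, AW = 16.08, TW = 13, by the inverse law of cosines:
  cos(∠TAW) = (AT² + AW² - TW²) / (2·AT·AW)
  ∠TAW = 34.87°

Step 5: From WA = 16.08, WT = 13, AT = 4, by the inverse law of cosines:
  cos(∠AWT) = (WA² + WT² - AT²) / (2·WA·WT)
  ∠AWT = 10.13°

Step 6: From AP = 19.65, AW = 16.08, PW = 4, by the inverse law of cosines:
  cos(∠PAW) = (AP² + AW² - PW²) / (2·AP·AW)
  ∠PAW = 5.84°

Step 7: From WA = 16.08, WU = 11.69, AU = 8.67, by the inverse law of cosines:
  cos(∠AWU) = (WA² + WU² - AU²) / (2·WA·WU)
  ∠AWU = 31.63°

Step 8: From UA = 8.67, UW = 11.69, AW = 16.08, by the inverse law of cosines:
  cos(∠AUW) = (UA² + UW² - AW²) / (2·UA·UW)
  ∠AUW = 103.37°

Step 9: From PA = 19.65, PW = 4, AW = 16.08, by the inverse law of cosines:
  cos(∠APW) = (PA² + PW² - AW²) / (2·PA·PW)
  ∠APW = 24.16°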